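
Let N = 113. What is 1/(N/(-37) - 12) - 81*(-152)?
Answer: 6857747/557 ≈ 12312.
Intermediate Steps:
1/(N/(-37) - 12) - 81*(-152) = 1/(113/(-37) - 12) - 81*(-152) = 1/(113*(-1/37) - 12) + 12312 = 1/(-113/37 - 12) + 12312 = 1/(-557/37) + 12312 = -37/557 + 12312 = 6857747/557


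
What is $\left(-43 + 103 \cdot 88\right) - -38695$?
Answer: $47716$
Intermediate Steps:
$\left(-43 + 103 \cdot 88\right) - -38695 = \left(-43 + 9064\right) + 38695 = 9021 + 38695 = 47716$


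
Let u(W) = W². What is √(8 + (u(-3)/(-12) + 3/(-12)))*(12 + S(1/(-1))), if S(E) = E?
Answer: 11*√7 ≈ 29.103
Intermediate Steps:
√(8 + (u(-3)/(-12) + 3/(-12)))*(12 + S(1/(-1))) = √(8 + ((-3)²/(-12) + 3/(-12)))*(12 + 1/(-1)) = √(8 + (9*(-1/12) + 3*(-1/12)))*(12 - 1) = √(8 + (-¾ - ¼))*11 = √(8 - 1)*11 = √7*11 = 11*√7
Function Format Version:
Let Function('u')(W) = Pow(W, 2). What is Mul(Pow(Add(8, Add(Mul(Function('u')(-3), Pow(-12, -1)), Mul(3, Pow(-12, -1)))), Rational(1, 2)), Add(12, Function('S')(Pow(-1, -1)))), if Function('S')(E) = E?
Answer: Mul(11, Pow(7, Rational(1, 2))) ≈ 29.103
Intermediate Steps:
Mul(Pow(Add(8, Add(Mul(Function('u')(-3), Pow(-12, -1)), Mul(3, Pow(-12, -1)))), Rational(1, 2)), Add(12, Function('S')(Pow(-1, -1)))) = Mul(Pow(Add(8, Add(Mul(Pow(-3, 2), Pow(-12, -1)), Mul(3, Pow(-12, -1)))), Rational(1, 2)), Add(12, Pow(-1, -1))) = Mul(Pow(Add(8, Add(Mul(9, Rational(-1, 12)), Mul(3, Rational(-1, 12)))), Rational(1, 2)), Add(12, -1)) = Mul(Pow(Add(8, Add(Rational(-3, 4), Rational(-1, 4))), Rational(1, 2)), 11) = Mul(Pow(Add(8, -1), Rational(1, 2)), 11) = Mul(Pow(7, Rational(1, 2)), 11) = Mul(11, Pow(7, Rational(1, 2)))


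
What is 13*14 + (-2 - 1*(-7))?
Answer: 187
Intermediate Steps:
13*14 + (-2 - 1*(-7)) = 182 + (-2 + 7) = 182 + 5 = 187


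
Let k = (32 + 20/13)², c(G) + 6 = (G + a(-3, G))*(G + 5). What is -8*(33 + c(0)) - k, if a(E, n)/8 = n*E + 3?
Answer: -388840/169 ≈ -2300.8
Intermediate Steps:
a(E, n) = 24 + 8*E*n (a(E, n) = 8*(n*E + 3) = 8*(E*n + 3) = 8*(3 + E*n) = 24 + 8*E*n)
c(G) = -6 + (5 + G)*(24 - 23*G) (c(G) = -6 + (G + (24 + 8*(-3)*G))*(G + 5) = -6 + (G + (24 - 24*G))*(5 + G) = -6 + (24 - 23*G)*(5 + G) = -6 + (5 + G)*(24 - 23*G))
k = 190096/169 (k = (32 + 20*(1/13))² = (32 + 20/13)² = (436/13)² = 190096/169 ≈ 1124.8)
-8*(33 + c(0)) - k = -8*(33 + (114 - 91*0 - 23*0²)) - 1*190096/169 = -8*(33 + (114 + 0 - 23*0)) - 190096/169 = -8*(33 + (114 + 0 + 0)) - 190096/169 = -8*(33 + 114) - 190096/169 = -8*147 - 190096/169 = -1176 - 190096/169 = -388840/169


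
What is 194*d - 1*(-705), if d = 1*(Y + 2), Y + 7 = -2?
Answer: -653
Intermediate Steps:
Y = -9 (Y = -7 - 2 = -9)
d = -7 (d = 1*(-9 + 2) = 1*(-7) = -7)
194*d - 1*(-705) = 194*(-7) - 1*(-705) = -1358 + 705 = -653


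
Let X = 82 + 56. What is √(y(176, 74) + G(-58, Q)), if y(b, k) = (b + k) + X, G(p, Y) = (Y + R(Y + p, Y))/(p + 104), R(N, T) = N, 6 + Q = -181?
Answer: 2*√50071/23 ≈ 19.458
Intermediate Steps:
Q = -187 (Q = -6 - 181 = -187)
X = 138
G(p, Y) = (p + 2*Y)/(104 + p) (G(p, Y) = (Y + (Y + p))/(p + 104) = (p + 2*Y)/(104 + p))
y(b, k) = 138 + b + k (y(b, k) = (b + k) + 138 = 138 + b + k)
√(y(176, 74) + G(-58, Q)) = √((138 + 176 + 74) + (-58 + 2*(-187))/(104 - 58)) = √(388 + (-58 - 374)/46) = √(388 + (1/46)*(-432)) = √(388 - 216/23) = √(8708/23) = 2*√50071/23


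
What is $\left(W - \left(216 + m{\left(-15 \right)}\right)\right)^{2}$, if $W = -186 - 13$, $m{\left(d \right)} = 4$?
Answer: $175561$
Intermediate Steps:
$W = -199$ ($W = -186 - 13 = -199$)
$\left(W - \left(216 + m{\left(-15 \right)}\right)\right)^{2} = \left(-199 - 220\right)^{2} = \left(-419\right)^{2} = 175561$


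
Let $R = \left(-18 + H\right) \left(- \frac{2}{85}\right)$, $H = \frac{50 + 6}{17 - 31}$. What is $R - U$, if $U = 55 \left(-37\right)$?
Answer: $\frac{173019}{85} \approx 2035.5$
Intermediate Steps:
$H = -4$ ($H = \frac{56}{-14} = 56 \left(- \frac{1}{14}\right) = -4$)
$U = -2035$
$R = \frac{44}{85}$ ($R = \left(-18 - 4\right) \left(- \frac{2}{85}\right) = - 22 \left(\left(-2\right) \frac{1}{85}\right) = \left(-22\right) \left(- \frac{2}{85}\right) = \frac{44}{85} \approx 0.51765$)
$R - U = \frac{44}{85} - -2035 = \frac{44}{85} + 2035 = \frac{173019}{85}$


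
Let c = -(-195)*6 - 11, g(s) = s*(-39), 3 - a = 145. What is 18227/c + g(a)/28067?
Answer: 39845827/2502281 ≈ 15.924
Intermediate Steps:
a = -142 (a = 3 - 1*145 = 3 - 145 = -142)
g(s) = -39*s
c = 1159 (c = -39*(-30) - 11 = 1170 - 11 = 1159)
18227/c + g(a)/28067 = 18227/1159 - 39*(-142)/28067 = 18227*(1/1159) + 5538*(1/28067) = 18227/1159 + 426/2159 = 39845827/2502281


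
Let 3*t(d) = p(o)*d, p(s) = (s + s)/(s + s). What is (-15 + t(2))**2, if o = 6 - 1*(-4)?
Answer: 1849/9 ≈ 205.44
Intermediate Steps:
o = 10 (o = 6 + 4 = 10)
p(s) = 1 (p(s) = (2*s)/((2*s)) = (2*s)*(1/(2*s)) = 1)
t(d) = d/3 (t(d) = (1*d)/3 = d/3)
(-15 + t(2))**2 = (-15 + (1/3)*2)**2 = (-15 + 2/3)**2 = (-43/3)**2 = 1849/9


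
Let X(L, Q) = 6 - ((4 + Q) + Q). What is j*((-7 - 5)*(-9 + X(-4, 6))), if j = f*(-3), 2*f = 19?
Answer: -6498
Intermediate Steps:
f = 19/2 (f = (1/2)*19 = 19/2 ≈ 9.5000)
j = -57/2 (j = (19/2)*(-3) = -57/2 ≈ -28.500)
X(L, Q) = 2 - 2*Q (X(L, Q) = 6 - (4 + 2*Q) = 6 + (-4 - 2*Q) = 2 - 2*Q)
j*((-7 - 5)*(-9 + X(-4, 6))) = -57*(-7 - 5)*(-9 + (2 - 2*6))/2 = -(-342)*(-9 + (2 - 12)) = -(-342)*(-9 - 10) = -(-342)*(-19) = -57/2*228 = -6498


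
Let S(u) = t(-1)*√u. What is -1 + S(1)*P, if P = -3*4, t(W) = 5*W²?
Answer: -61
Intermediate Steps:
S(u) = 5*√u (S(u) = (5*(-1)²)*√u = (5*1)*√u = 5*√u)
P = -12
-1 + S(1)*P = -1 + (5*√1)*(-12) = -1 + (5*1)*(-12) = -1 + 5*(-12) = -1 - 60 = -61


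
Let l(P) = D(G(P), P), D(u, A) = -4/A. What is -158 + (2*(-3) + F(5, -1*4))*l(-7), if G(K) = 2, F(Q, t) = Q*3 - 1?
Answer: -1074/7 ≈ -153.43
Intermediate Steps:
F(Q, t) = -1 + 3*Q (F(Q, t) = 3*Q - 1 = -1 + 3*Q)
l(P) = -4/P
-158 + (2*(-3) + F(5, -1*4))*l(-7) = -158 + (2*(-3) + (-1 + 3*5))*(-4/(-7)) = -158 + (-6 + (-1 + 15))*(-4*(-1/7)) = -158 + (-6 + 14)*(4/7) = -158 + 8*(4/7) = -158 + 32/7 = -1074/7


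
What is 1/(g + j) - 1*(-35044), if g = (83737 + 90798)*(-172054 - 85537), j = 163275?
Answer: 1575525040054039/44958481910 ≈ 35044.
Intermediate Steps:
g = -44958645185 (g = 174535*(-257591) = -44958645185)
1/(g + j) - 1*(-35044) = 1/(-44958645185 + 163275) - 1*(-35044) = 1/(-44958481910) + 35044 = -1/44958481910 + 35044 = 1575525040054039/44958481910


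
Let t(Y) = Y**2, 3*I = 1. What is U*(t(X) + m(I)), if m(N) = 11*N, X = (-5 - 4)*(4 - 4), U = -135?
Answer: -495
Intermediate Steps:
I = 1/3 (I = (1/3)*1 = 1/3 ≈ 0.33333)
X = 0 (X = -9*0 = 0)
U*(t(X) + m(I)) = -135*(0**2 + 11*(1/3)) = -135*(0 + 11/3) = -135*11/3 = -495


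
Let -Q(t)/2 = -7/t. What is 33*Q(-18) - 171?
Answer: -590/3 ≈ -196.67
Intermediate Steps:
Q(t) = 14/t (Q(t) = -(-14)/t = 14/t)
33*Q(-18) - 171 = 33*(14/(-18)) - 171 = 33*(14*(-1/18)) - 171 = 33*(-7/9) - 171 = -77/3 - 171 = -590/3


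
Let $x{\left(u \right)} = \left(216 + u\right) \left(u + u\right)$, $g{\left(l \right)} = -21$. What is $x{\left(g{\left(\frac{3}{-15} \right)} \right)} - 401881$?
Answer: $-410071$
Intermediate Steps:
$x{\left(u \right)} = 2 u \left(216 + u\right)$ ($x{\left(u \right)} = \left(216 + u\right) 2 u = 2 u \left(216 + u\right)$)
$x{\left(g{\left(\frac{3}{-15} \right)} \right)} - 401881 = 2 \left(-21\right) \left(216 - 21\right) - 401881 = 2 \left(-21\right) 195 - 401881 = -8190 - 401881 = -410071$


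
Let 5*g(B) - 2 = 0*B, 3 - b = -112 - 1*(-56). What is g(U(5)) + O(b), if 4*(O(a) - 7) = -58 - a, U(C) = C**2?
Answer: -437/20 ≈ -21.850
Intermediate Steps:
b = 59 (b = 3 - (-112 - 1*(-56)) = 3 - (-112 + 56) = 3 - 1*(-56) = 3 + 56 = 59)
g(B) = 2/5 (g(B) = 2/5 + (0*B)/5 = 2/5 + (1/5)*0 = 2/5 + 0 = 2/5)
O(a) = -15/2 - a/4 (O(a) = 7 + (-58 - a)/4 = 7 + (-29/2 - a/4) = -15/2 - a/4)
g(U(5)) + O(b) = 2/5 + (-15/2 - 1/4*59) = 2/5 + (-15/2 - 59/4) = 2/5 - 89/4 = -437/20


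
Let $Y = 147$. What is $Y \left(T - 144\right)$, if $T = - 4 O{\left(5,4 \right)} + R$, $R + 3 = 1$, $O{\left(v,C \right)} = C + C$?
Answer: $-26166$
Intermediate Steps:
$O{\left(v,C \right)} = 2 C$
$R = -2$ ($R = -3 + 1 = -2$)
$T = -34$ ($T = - 4 \cdot 2 \cdot 4 - 2 = \left(-4\right) 8 - 2 = -32 - 2 = -34$)
$Y \left(T - 144\right) = 147 \left(-34 - 144\right) = 147 \left(-178\right) = -26166$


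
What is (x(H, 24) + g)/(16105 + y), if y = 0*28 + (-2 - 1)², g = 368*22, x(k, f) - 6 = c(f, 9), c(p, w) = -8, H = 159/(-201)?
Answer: 4047/8057 ≈ 0.50230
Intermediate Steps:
H = -53/67 (H = 159*(-1/201) = -53/67 ≈ -0.79105)
x(k, f) = -2 (x(k, f) = 6 - 8 = -2)
g = 8096
y = 9 (y = 0 + (-3)² = 0 + 9 = 9)
(x(H, 24) + g)/(16105 + y) = (-2 + 8096)/(16105 + 9) = 8094/16114 = 8094*(1/16114) = 4047/8057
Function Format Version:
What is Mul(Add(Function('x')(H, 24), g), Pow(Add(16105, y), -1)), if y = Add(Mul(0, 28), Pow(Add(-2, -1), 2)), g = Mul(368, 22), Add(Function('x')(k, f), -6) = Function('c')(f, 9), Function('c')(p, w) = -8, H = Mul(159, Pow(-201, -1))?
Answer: Rational(4047, 8057) ≈ 0.50230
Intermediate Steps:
H = Rational(-53, 67) (H = Mul(159, Rational(-1, 201)) = Rational(-53, 67) ≈ -0.79105)
Function('x')(k, f) = -2 (Function('x')(k, f) = Add(6, -8) = -2)
g = 8096
y = 9 (y = Add(0, Pow(-3, 2)) = Add(0, 9) = 9)
Mul(Add(Function('x')(H, 24), g), Pow(Add(16105, y), -1)) = Mul(Add(-2, 8096), Pow(Add(16105, 9), -1)) = Mul(8094, Pow(16114, -1)) = Mul(8094, Rational(1, 16114)) = Rational(4047, 8057)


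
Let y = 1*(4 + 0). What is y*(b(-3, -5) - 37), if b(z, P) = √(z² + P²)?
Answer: -148 + 4*√34 ≈ -124.68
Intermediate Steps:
y = 4 (y = 1*4 = 4)
b(z, P) = √(P² + z²)
y*(b(-3, -5) - 37) = 4*(√((-5)² + (-3)²) - 37) = 4*(√(25 + 9) - 37) = 4*(√34 - 37) = 4*(-37 + √34) = -148 + 4*√34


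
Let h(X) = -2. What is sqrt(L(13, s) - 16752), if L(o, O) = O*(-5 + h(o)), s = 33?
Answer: 3*I*sqrt(1887) ≈ 130.32*I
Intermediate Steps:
L(o, O) = -7*O (L(o, O) = O*(-5 - 2) = O*(-7) = -7*O)
sqrt(L(13, s) - 16752) = sqrt(-7*33 - 16752) = sqrt(-231 - 16752) = sqrt(-16983) = 3*I*sqrt(1887)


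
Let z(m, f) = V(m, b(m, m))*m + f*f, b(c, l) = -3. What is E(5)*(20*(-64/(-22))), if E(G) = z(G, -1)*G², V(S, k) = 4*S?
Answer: 1616000/11 ≈ 1.4691e+5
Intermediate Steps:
z(m, f) = f² + 4*m² (z(m, f) = (4*m)*m + f*f = 4*m² + f² = f² + 4*m²)
E(G) = G²*(1 + 4*G²) (E(G) = ((-1)² + 4*G²)*G² = (1 + 4*G²)*G² = G²*(1 + 4*G²))
E(5)*(20*(-64/(-22))) = (5² + 4*5⁴)*(20*(-64/(-22))) = (25 + 4*625)*(20*(-64*(-1/22))) = (25 + 2500)*(20*(32/11)) = 2525*(640/11) = 1616000/11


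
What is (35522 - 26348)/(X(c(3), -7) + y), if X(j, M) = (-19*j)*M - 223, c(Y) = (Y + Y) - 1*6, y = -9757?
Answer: -4587/4990 ≈ -0.91924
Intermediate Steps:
c(Y) = -6 + 2*Y (c(Y) = 2*Y - 6 = -6 + 2*Y)
X(j, M) = -223 - 19*M*j (X(j, M) = -19*M*j - 223 = -223 - 19*M*j)
(35522 - 26348)/(X(c(3), -7) + y) = (35522 - 26348)/((-223 - 19*(-7)*(-6 + 2*3)) - 9757) = 9174/((-223 - 19*(-7)*(-6 + 6)) - 9757) = 9174/((-223 - 19*(-7)*0) - 9757) = 9174/((-223 + 0) - 9757) = 9174/(-223 - 9757) = 9174/(-9980) = 9174*(-1/9980) = -4587/4990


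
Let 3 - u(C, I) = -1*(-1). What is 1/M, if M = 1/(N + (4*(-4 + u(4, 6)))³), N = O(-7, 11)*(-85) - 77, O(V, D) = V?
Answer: 6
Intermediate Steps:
u(C, I) = 2 (u(C, I) = 3 - (-1)*(-1) = 3 - 1*1 = 3 - 1 = 2)
N = 518 (N = -7*(-85) - 77 = 595 - 77 = 518)
M = ⅙ (M = 1/(518 + (4*(-4 + 2))³) = 1/(518 + (4*(-2))³) = 1/(518 + (-8)³) = 1/(518 - 512) = 1/6 = ⅙ ≈ 0.16667)
1/M = 1/(⅙) = 6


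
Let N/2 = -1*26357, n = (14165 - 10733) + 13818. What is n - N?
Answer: 69964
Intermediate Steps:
n = 17250 (n = 3432 + 13818 = 17250)
N = -52714 (N = 2*(-1*26357) = 2*(-26357) = -52714)
n - N = 17250 - 1*(-52714) = 17250 + 52714 = 69964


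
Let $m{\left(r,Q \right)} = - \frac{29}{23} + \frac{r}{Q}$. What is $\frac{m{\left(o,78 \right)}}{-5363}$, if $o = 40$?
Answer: $\frac{671}{4810611} \approx 0.00013948$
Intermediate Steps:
$m{\left(r,Q \right)} = - \frac{29}{23} + \frac{r}{Q}$ ($m{\left(r,Q \right)} = \left(-29\right) \frac{1}{23} + \frac{r}{Q} = - \frac{29}{23} + \frac{r}{Q}$)
$\frac{m{\left(o,78 \right)}}{-5363} = \frac{- \frac{29}{23} + \frac{40}{78}}{-5363} = \left(- \frac{29}{23} + 40 \cdot \frac{1}{78}\right) \left(- \frac{1}{5363}\right) = \left(- \frac{29}{23} + \frac{20}{39}\right) \left(- \frac{1}{5363}\right) = \left(- \frac{671}{897}\right) \left(- \frac{1}{5363}\right) = \frac{671}{4810611}$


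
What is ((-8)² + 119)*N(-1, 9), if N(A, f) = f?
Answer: 1647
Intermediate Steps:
((-8)² + 119)*N(-1, 9) = ((-8)² + 119)*9 = (64 + 119)*9 = 183*9 = 1647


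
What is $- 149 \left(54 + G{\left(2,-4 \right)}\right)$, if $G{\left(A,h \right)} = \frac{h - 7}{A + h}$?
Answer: $- \frac{17731}{2} \approx -8865.5$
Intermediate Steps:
$G{\left(A,h \right)} = \frac{-7 + h}{A + h}$
$- 149 \left(54 + G{\left(2,-4 \right)}\right) = - 149 \left(54 + \frac{-7 - 4}{2 - 4}\right) = - 149 \left(54 + \frac{1}{-2} \left(-11\right)\right) = - 149 \left(54 - - \frac{11}{2}\right) = - 149 \left(54 + \frac{11}{2}\right) = \left(-149\right) \frac{119}{2} = - \frac{17731}{2}$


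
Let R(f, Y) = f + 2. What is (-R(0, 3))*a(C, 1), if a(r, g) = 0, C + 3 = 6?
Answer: 0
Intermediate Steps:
C = 3 (C = -3 + 6 = 3)
R(f, Y) = 2 + f
(-R(0, 3))*a(C, 1) = -(2 + 0)*0 = -1*2*0 = -2*0 = 0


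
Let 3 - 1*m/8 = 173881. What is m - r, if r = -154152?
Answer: -1236872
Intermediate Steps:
m = -1391024 (m = 24 - 8*173881 = 24 - 1391048 = -1391024)
m - r = -1391024 - 1*(-154152) = -1391024 + 154152 = -1236872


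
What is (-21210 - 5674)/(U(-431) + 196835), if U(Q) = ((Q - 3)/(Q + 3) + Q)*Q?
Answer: -5753176/81782017 ≈ -0.070348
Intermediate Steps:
U(Q) = Q*(Q + (-3 + Q)/(3 + Q)) (U(Q) = ((-3 + Q)/(3 + Q) + Q)*Q = (Q + (-3 + Q)/(3 + Q))*Q = Q*(Q + (-3 + Q)/(3 + Q)))
(-21210 - 5674)/(U(-431) + 196835) = (-21210 - 5674)/(-431*(-3 + (-431)² + 4*(-431))/(3 - 431) + 196835) = -26884/(-431*(-3 + 185761 - 1724)/(-428) + 196835) = -26884/(-431*(-1/428)*184034 + 196835) = -26884/(39659327/214 + 196835) = -26884/81782017/214 = -26884*214/81782017 = -5753176/81782017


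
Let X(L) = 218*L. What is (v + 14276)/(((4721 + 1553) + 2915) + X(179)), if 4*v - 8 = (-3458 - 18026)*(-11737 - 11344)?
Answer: 123982329/48211 ≈ 2571.7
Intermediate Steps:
v = 123968053 (v = 2 + ((-3458 - 18026)*(-11737 - 11344))/4 = 2 + (-21484*(-23081))/4 = 2 + (¼)*495872204 = 2 + 123968051 = 123968053)
(v + 14276)/(((4721 + 1553) + 2915) + X(179)) = (123968053 + 14276)/(((4721 + 1553) + 2915) + 218*179) = 123982329/((6274 + 2915) + 39022) = 123982329/(9189 + 39022) = 123982329/48211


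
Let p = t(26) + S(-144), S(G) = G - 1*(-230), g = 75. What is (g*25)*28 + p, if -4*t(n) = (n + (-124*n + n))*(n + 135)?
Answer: 180259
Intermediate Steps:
t(n) = 61*n*(135 + n)/2 (t(n) = -(n + (-124*n + n))*(n + 135)/4 = -(n - 123*n)*(135 + n)/4 = -(-122*n)*(135 + n)/4 = -(-61)*n*(135 + n)/2 = 61*n*(135 + n)/2)
S(G) = 230 + G (S(G) = G + 230 = 230 + G)
p = 127759 (p = (61/2)*26*(135 + 26) + (230 - 144) = (61/2)*26*161 + 86 = 127673 + 86 = 127759)
(g*25)*28 + p = (75*25)*28 + 127759 = 1875*28 + 127759 = 52500 + 127759 = 180259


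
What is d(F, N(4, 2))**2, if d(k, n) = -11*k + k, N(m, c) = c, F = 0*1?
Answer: 0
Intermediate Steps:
F = 0
d(k, n) = -10*k
d(F, N(4, 2))**2 = (-10*0)**2 = 0**2 = 0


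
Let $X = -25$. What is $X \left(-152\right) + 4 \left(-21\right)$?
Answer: $3716$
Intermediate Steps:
$X \left(-152\right) + 4 \left(-21\right) = \left(-25\right) \left(-152\right) + 4 \left(-21\right) = 3800 - 84 = 3716$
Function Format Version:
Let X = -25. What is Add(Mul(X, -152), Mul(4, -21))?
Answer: 3716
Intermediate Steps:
Add(Mul(X, -152), Mul(4, -21)) = Add(Mul(-25, -152), Mul(4, -21)) = Add(3800, -84) = 3716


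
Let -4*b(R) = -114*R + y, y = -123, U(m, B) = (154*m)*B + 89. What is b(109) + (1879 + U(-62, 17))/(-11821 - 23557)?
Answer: 222299957/70756 ≈ 3141.8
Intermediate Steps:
U(m, B) = 89 + 154*B*m (U(m, B) = 154*B*m + 89 = 89 + 154*B*m)
b(R) = 123/4 + 57*R/2 (b(R) = -(-114*R - 123)/4 = -(-123 - 114*R)/4 = 123/4 + 57*R/2)
b(109) + (1879 + U(-62, 17))/(-11821 - 23557) = (123/4 + (57/2)*109) + (1879 + (89 + 154*17*(-62)))/(-11821 - 23557) = (123/4 + 6213/2) + (1879 + (89 - 162316))/(-35378) = 12549/4 + (1879 - 162227)*(-1/35378) = 12549/4 - 160348*(-1/35378) = 12549/4 + 80174/17689 = 222299957/70756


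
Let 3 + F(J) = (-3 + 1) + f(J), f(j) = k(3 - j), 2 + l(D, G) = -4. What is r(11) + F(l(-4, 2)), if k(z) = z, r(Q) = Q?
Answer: 15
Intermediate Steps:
l(D, G) = -6 (l(D, G) = -2 - 4 = -6)
f(j) = 3 - j
F(J) = -2 - J (F(J) = -3 + ((-3 + 1) + (3 - J)) = -3 + (-2 + (3 - J)) = -3 + (1 - J) = -2 - J)
r(11) + F(l(-4, 2)) = 11 + (-2 - 1*(-6)) = 11 + (-2 + 6) = 11 + 4 = 15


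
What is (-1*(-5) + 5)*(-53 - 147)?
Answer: -2000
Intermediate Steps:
(-1*(-5) + 5)*(-53 - 147) = (5 + 5)*(-200) = 10*(-200) = -2000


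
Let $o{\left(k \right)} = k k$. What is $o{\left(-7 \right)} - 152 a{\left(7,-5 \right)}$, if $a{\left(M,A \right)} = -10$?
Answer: $1569$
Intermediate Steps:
$o{\left(k \right)} = k^{2}$
$o{\left(-7 \right)} - 152 a{\left(7,-5 \right)} = \left(-7\right)^{2} - -1520 = 49 + 1520 = 1569$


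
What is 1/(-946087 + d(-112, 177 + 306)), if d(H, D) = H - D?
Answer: -1/946682 ≈ -1.0563e-6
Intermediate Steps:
1/(-946087 + d(-112, 177 + 306)) = 1/(-946087 + (-112 - (177 + 306))) = 1/(-946087 + (-112 - 1*483)) = 1/(-946087 + (-112 - 483)) = 1/(-946087 - 595) = 1/(-946682) = -1/946682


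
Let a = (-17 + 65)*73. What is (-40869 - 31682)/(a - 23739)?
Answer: 72551/20235 ≈ 3.5854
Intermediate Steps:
a = 3504 (a = 48*73 = 3504)
(-40869 - 31682)/(a - 23739) = (-40869 - 31682)/(3504 - 23739) = -72551/(-20235) = -72551*(-1/20235) = 72551/20235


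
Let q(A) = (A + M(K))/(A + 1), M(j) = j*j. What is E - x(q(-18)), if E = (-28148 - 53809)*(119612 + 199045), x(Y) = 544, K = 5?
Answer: -26116172293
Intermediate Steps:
M(j) = j²
q(A) = (25 + A)/(1 + A) (q(A) = (A + 5²)/(A + 1) = (A + 25)/(1 + A) = (25 + A)/(1 + A))
E = -26116171749 (E = -81957*318657 = -26116171749)
E - x(q(-18)) = -26116171749 - 1*544 = -26116171749 - 544 = -26116172293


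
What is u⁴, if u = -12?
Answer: 20736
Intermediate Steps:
u⁴ = (-12)⁴ = 20736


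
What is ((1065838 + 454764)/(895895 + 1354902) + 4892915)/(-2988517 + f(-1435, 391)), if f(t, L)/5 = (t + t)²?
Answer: 11012959923857/85971403948451 ≈ 0.12810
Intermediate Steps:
f(t, L) = 20*t² (f(t, L) = 5*(t + t)² = 5*(2*t)² = 5*(4*t²) = 20*t²)
((1065838 + 454764)/(895895 + 1354902) + 4892915)/(-2988517 + f(-1435, 391)) = ((1065838 + 454764)/(895895 + 1354902) + 4892915)/(-2988517 + 20*(-1435)²) = (1520602/2250797 + 4892915)/(-2988517 + 20*2059225) = (1520602*(1/2250797) + 4892915)/(-2988517 + 41184500) = (1520602/2250797 + 4892915)/38195983 = (11012959923857/2250797)*(1/38195983) = 11012959923857/85971403948451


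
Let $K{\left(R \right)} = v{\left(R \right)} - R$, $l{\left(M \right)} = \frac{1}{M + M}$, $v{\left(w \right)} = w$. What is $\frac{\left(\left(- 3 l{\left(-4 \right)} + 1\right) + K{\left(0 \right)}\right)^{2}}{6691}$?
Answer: $\frac{121}{428224} \approx 0.00028256$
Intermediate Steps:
$l{\left(M \right)} = \frac{1}{2 M}$
$K{\left(R \right)} = 0$ ($K{\left(R \right)} = R - R = 0$)
$\frac{\left(\left(- 3 l{\left(-4 \right)} + 1\right) + K{\left(0 \right)}\right)^{2}}{6691} = \frac{\left(\left(- 3 \frac{1}{2 \left(-4\right)} + 1\right) + 0\right)^{2}}{6691} = \left(\left(- 3 \cdot \frac{1}{2} \left(- \frac{1}{4}\right) + 1\right) + 0\right)^{2} \cdot \frac{1}{6691} = \left(\left(\left(-3\right) \left(- \frac{1}{8}\right) + 1\right) + 0\right)^{2} \cdot \frac{1}{6691} = \left(\left(\frac{3}{8} + 1\right) + 0\right)^{2} \cdot \frac{1}{6691} = \left(\frac{11}{8} + 0\right)^{2} \cdot \frac{1}{6691} = \left(\frac{11}{8}\right)^{2} \cdot \frac{1}{6691} = \frac{121}{64} \cdot \frac{1}{6691} = \frac{121}{428224}$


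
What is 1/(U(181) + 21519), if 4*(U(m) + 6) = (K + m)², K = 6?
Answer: 4/121021 ≈ 3.3052e-5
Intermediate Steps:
U(m) = -6 + (6 + m)²/4
1/(U(181) + 21519) = 1/((-6 + (6 + 181)²/4) + 21519) = 1/((-6 + (¼)*187²) + 21519) = 1/((-6 + (¼)*34969) + 21519) = 1/((-6 + 34969/4) + 21519) = 1/(34945/4 + 21519) = 1/(121021/4) = 4/121021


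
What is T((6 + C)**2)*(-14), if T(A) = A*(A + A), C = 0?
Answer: -36288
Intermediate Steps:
T(A) = 2*A**2 (T(A) = A*(2*A) = 2*A**2)
T((6 + C)**2)*(-14) = (2*((6 + 0)**2)**2)*(-14) = (2*(6**2)**2)*(-14) = (2*36**2)*(-14) = (2*1296)*(-14) = 2592*(-14) = -36288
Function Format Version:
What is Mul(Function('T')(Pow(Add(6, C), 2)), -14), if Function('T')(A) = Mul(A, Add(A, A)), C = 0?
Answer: -36288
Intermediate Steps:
Function('T')(A) = Mul(2, Pow(A, 2)) (Function('T')(A) = Mul(A, Mul(2, A)) = Mul(2, Pow(A, 2)))
Mul(Function('T')(Pow(Add(6, C), 2)), -14) = Mul(Mul(2, Pow(Pow(Add(6, 0), 2), 2)), -14) = Mul(Mul(2, Pow(Pow(6, 2), 2)), -14) = Mul(Mul(2, Pow(36, 2)), -14) = Mul(Mul(2, 1296), -14) = Mul(2592, -14) = -36288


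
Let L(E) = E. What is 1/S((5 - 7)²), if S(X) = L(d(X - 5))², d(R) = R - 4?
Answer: 1/25 ≈ 0.040000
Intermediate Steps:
d(R) = -4 + R
S(X) = (-9 + X)² (S(X) = (-4 + (X - 5))² = (-4 + (-5 + X))² = (-9 + X)²)
1/S((5 - 7)²) = 1/((-9 + (5 - 7)²)²) = 1/((-9 + (-2)²)²) = 1/((-9 + 4)²) = 1/((-5)²) = 1/25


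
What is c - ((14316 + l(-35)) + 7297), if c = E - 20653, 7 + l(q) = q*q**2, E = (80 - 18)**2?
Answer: 4460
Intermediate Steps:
E = 3844 (E = 62**2 = 3844)
l(q) = -7 + q**3 (l(q) = -7 + q*q**2 = -7 + q**3)
c = -16809 (c = 3844 - 20653 = -16809)
c - ((14316 + l(-35)) + 7297) = -16809 - ((14316 + (-7 + (-35)**3)) + 7297) = -16809 - ((14316 + (-7 - 42875)) + 7297) = -16809 - ((14316 - 42882) + 7297) = -16809 - (-28566 + 7297) = -16809 - 1*(-21269) = -16809 + 21269 = 4460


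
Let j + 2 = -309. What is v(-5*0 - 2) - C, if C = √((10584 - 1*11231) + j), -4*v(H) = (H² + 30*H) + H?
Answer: 29/2 - I*√958 ≈ 14.5 - 30.952*I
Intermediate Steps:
j = -311 (j = -2 - 309 = -311)
v(H) = -31*H/4 - H²/4 (v(H) = -((H² + 30*H) + H)/4 = -(H² + 31*H)/4 = -31*H/4 - H²/4)
C = I*√958 (C = √((10584 - 1*11231) - 311) = √((10584 - 11231) - 311) = √(-647 - 311) = √(-958) = I*√958 ≈ 30.952*I)
v(-5*0 - 2) - C = -(-5*0 - 2)*(31 + (-5*0 - 2))/4 - I*√958 = -(0 - 2)*(31 + (0 - 2))/4 - I*√958 = -¼*(-2)*(31 - 2) - I*√958 = -¼*(-2)*29 - I*√958 = 29/2 - I*√958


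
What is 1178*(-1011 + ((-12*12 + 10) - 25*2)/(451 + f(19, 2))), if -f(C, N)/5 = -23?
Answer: -337149490/283 ≈ -1.1913e+6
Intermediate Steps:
f(C, N) = 115 (f(C, N) = -5*(-23) = 115)
1178*(-1011 + ((-12*12 + 10) - 25*2)/(451 + f(19, 2))) = 1178*(-1011 + ((-12*12 + 10) - 25*2)/(451 + 115)) = 1178*(-1011 + ((-144 + 10) - 50)/566) = 1178*(-1011 + (-134 - 50)*(1/566)) = 1178*(-1011 - 184*1/566) = 1178*(-1011 - 92/283) = 1178*(-286205/283) = -337149490/283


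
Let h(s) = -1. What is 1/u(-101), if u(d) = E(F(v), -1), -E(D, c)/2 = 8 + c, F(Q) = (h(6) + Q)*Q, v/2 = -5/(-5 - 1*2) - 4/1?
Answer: -1/14 ≈ -0.071429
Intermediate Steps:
v = -46/7 (v = 2*(-5/(-5 - 1*2) - 4/1) = 2*(-5/(-5 - 2) - 4*1) = 2*(-5/(-7) - 4) = 2*(-5*(-⅐) - 4) = 2*(5/7 - 4) = 2*(-23/7) = -46/7 ≈ -6.5714)
F(Q) = Q*(-1 + Q) (F(Q) = (-1 + Q)*Q = Q*(-1 + Q))
E(D, c) = -16 - 2*c (E(D, c) = -2*(8 + c) = -16 - 2*c)
u(d) = -14 (u(d) = -16 - 2*(-1) = -16 + 2 = -14)
1/u(-101) = 1/(-14) = -1/14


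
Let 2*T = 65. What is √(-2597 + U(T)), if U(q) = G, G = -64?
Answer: I*√2661 ≈ 51.585*I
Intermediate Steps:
T = 65/2 (T = (½)*65 = 65/2 ≈ 32.500)
U(q) = -64
√(-2597 + U(T)) = √(-2597 - 64) = √(-2661) = I*√2661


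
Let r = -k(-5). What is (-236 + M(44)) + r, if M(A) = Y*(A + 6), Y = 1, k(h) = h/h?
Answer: -187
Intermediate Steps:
k(h) = 1
M(A) = 6 + A (M(A) = 1*(A + 6) = 1*(6 + A) = 6 + A)
r = -1 (r = -1*1 = -1)
(-236 + M(44)) + r = (-236 + (6 + 44)) - 1 = (-236 + 50) - 1 = -186 - 1 = -187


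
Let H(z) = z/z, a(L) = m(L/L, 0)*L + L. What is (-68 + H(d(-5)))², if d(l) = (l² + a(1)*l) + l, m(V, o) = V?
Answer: 4489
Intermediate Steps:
a(L) = 2*L (a(L) = (L/L)*L + L = 1*L + L = L + L = 2*L)
d(l) = l² + 3*l (d(l) = (l² + (2*1)*l) + l = (l² + 2*l) + l = l² + 3*l)
H(z) = 1
(-68 + H(d(-5)))² = (-68 + 1)² = (-67)² = 4489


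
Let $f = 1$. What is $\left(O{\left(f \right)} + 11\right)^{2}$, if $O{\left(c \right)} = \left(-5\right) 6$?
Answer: $361$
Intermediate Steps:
$O{\left(c \right)} = -30$
$\left(O{\left(f \right)} + 11\right)^{2} = \left(-30 + 11\right)^{2} = \left(-19\right)^{2} = 361$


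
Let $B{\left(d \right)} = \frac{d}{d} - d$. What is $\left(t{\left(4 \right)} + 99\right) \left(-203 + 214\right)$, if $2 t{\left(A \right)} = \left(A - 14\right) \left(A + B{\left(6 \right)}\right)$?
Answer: $1144$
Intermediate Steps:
$B{\left(d \right)} = 1 - d$
$t{\left(A \right)} = \frac{\left(-14 + A\right) \left(-5 + A\right)}{2}$ ($t{\left(A \right)} = \frac{\left(A - 14\right) \left(A + \left(1 - 6\right)\right)}{2} = \frac{\left(-14 + A\right) \left(A + \left(1 - 6\right)\right)}{2} = \frac{\left(-14 + A\right) \left(A - 5\right)}{2} = \frac{\left(-14 + A\right) \left(-5 + A\right)}{2}$)
$\left(t{\left(4 \right)} + 99\right) \left(-203 + 214\right) = \left(\left(35 + \frac{4^{2}}{2} - 38\right) + 99\right) \left(-203 + 214\right) = \left(\left(35 + \frac{1}{2} \cdot 16 - 38\right) + 99\right) 11 = \left(\left(35 + 8 - 38\right) + 99\right) 11 = \left(5 + 99\right) 11 = 104 \cdot 11 = 1144$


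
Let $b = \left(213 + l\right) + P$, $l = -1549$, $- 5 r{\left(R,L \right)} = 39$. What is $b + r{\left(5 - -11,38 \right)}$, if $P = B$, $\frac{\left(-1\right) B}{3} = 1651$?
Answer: $- \frac{31484}{5} \approx -6296.8$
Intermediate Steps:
$B = -4953$ ($B = \left(-3\right) 1651 = -4953$)
$P = -4953$
$r{\left(R,L \right)} = - \frac{39}{5}$ ($r{\left(R,L \right)} = \left(- \frac{1}{5}\right) 39 = - \frac{39}{5}$)
$b = -6289$ ($b = \left(213 - 1549\right) - 4953 = -1336 - 4953 = -6289$)
$b + r{\left(5 - -11,38 \right)} = -6289 - \frac{39}{5} = - \frac{31484}{5}$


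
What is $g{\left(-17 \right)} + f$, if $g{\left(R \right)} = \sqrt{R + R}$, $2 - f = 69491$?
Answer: $-69489 + i \sqrt{34} \approx -69489.0 + 5.831 i$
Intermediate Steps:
$f = -69489$ ($f = 2 - 69491 = -69489$)
$g{\left(R \right)} = \sqrt{2} \sqrt{R}$ ($g{\left(R \right)} = \sqrt{2 R} = \sqrt{2} \sqrt{R}$)
$g{\left(-17 \right)} + f = \sqrt{2} \sqrt{-17} - 69489 = \sqrt{2} i \sqrt{17} - 69489 = i \sqrt{34} - 69489 = -69489 + i \sqrt{34}$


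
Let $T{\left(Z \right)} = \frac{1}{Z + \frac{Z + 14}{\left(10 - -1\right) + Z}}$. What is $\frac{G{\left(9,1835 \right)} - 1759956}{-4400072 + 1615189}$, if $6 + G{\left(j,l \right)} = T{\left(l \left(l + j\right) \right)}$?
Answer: $\frac{6717034005593447159}{10628725968289222734} \approx 0.63197$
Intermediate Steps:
$T{\left(Z \right)} = \frac{1}{Z + \frac{14 + Z}{11 + Z}}$ ($T{\left(Z \right)} = \frac{1}{Z + \frac{14 + Z}{\left(10 + 1\right) + Z}} = \frac{1}{Z + \frac{14 + Z}{11 + Z}}$)
$G{\left(j,l \right)} = -6 + \frac{11 + l \left(j + l\right)}{14 + l^{2} \left(j + l\right)^{2} + 12 l \left(j + l\right)}$ ($G{\left(j,l \right)} = -6 + \frac{11 + l \left(l + j\right)}{14 + \left(l \left(l + j\right)\right)^{2} + 12 l \left(l + j\right)} = -6 + \frac{11 + l \left(j + l\right)}{14 + \left(l \left(j + l\right)\right)^{2} + 12 l \left(j + l\right)} = -6 + \frac{11 + l \left(j + l\right)}{14 + l^{2} \left(j + l\right)^{2} + 12 l \left(j + l\right)}$)
$\frac{G{\left(9,1835 \right)} - 1759956}{-4400072 + 1615189} = \frac{\frac{-73 - 130285 \left(9 + 1835\right) - 6 \cdot 1835^{2} \left(9 + 1835\right)^{2}}{14 + 1835^{2} \left(9 + 1835\right)^{2} + 12 \cdot 1835 \left(9 + 1835\right)} - 1759956}{-4400072 + 1615189} = \frac{\frac{-73 - 130285 \cdot 1844 - 20203350 \cdot 1844^{2}}{14 + 3367225 \cdot 1844^{2} + 12 \cdot 1835 \cdot 1844} - 1759956}{-2784883} = \left(\frac{-73 - 240245540 - 20203350 \cdot 3400336}{14 + 3367225 \cdot 3400336 + 40604880} - 1759956\right) \left(- \frac{1}{2784883}\right) = \left(\frac{-73 - 240245540 - 68698178325600}{14 + 11449696387600 + 40604880} - 1759956\right) \left(- \frac{1}{2784883}\right) = \left(\frac{1}{11449736992494} \left(-68698418571213\right) - 1759956\right) \left(- \frac{1}{2784883}\right) = \left(- \frac{22899472857071}{3816578997498} - 1759956\right) \left(- \frac{1}{2784883}\right) = \left(- \frac{6717034005593447159}{3816578997498}\right) \left(- \frac{1}{2784883}\right) = \frac{6717034005593447159}{10628725968289222734}$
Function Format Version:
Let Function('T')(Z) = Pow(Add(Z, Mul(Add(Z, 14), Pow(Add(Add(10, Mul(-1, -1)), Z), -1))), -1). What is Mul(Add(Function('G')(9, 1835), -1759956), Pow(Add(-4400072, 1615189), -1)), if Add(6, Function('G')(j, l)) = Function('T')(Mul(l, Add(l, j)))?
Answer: Rational(6717034005593447159, 10628725968289222734) ≈ 0.63197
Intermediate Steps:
Function('T')(Z) = Pow(Add(Z, Mul(Pow(Add(11, Z), -1), Add(14, Z))), -1) (Function('T')(Z) = Pow(Add(Z, Mul(Add(14, Z), Pow(Add(Add(10, 1), Z), -1))), -1) = Pow(Add(Z, Mul(Add(14, Z), Pow(Add(11, Z), -1))), -1) = Pow(Add(Z, Mul(Pow(Add(11, Z), -1), Add(14, Z))), -1))
Function('G')(j, l) = Add(-6, Mul(Pow(Add(14, Mul(Pow(l, 2), Pow(Add(j, l), 2)), Mul(12, l, Add(j, l))), -1), Add(11, Mul(l, Add(j, l))))) (Function('G')(j, l) = Add(-6, Mul(Pow(Add(14, Pow(Mul(l, Add(l, j)), 2), Mul(12, Mul(l, Add(l, j)))), -1), Add(11, Mul(l, Add(l, j))))) = Add(-6, Mul(Pow(Add(14, Pow(Mul(l, Add(j, l)), 2), Mul(12, Mul(l, Add(j, l)))), -1), Add(11, Mul(l, Add(j, l))))) = Add(-6, Mul(Pow(Add(14, Mul(Pow(l, 2), Pow(Add(j, l), 2)), Mul(12, l, Add(j, l))), -1), Add(11, Mul(l, Add(j, l))))))
Mul(Add(Function('G')(9, 1835), -1759956), Pow(Add(-4400072, 1615189), -1)) = Mul(Add(Mul(Pow(Add(14, Mul(Pow(1835, 2), Pow(Add(9, 1835), 2)), Mul(12, 1835, Add(9, 1835))), -1), Add(-73, Mul(-71, 1835, Add(9, 1835)), Mul(-6, Pow(1835, 2), Pow(Add(9, 1835), 2)))), -1759956), Pow(Add(-4400072, 1615189), -1)) = Mul(Add(Mul(Pow(Add(14, Mul(3367225, Pow(1844, 2)), Mul(12, 1835, 1844)), -1), Add(-73, Mul(-71, 1835, 1844), Mul(-6, 3367225, Pow(1844, 2)))), -1759956), Pow(-2784883, -1)) = Mul(Add(Mul(Pow(Add(14, Mul(3367225, 3400336), 40604880), -1), Add(-73, -240245540, Mul(-6, 3367225, 3400336))), -1759956), Rational(-1, 2784883)) = Mul(Add(Mul(Pow(Add(14, 11449696387600, 40604880), -1), Add(-73, -240245540, -68698178325600)), -1759956), Rational(-1, 2784883)) = Mul(Add(Mul(Pow(11449736992494, -1), -68698418571213), -1759956), Rational(-1, 2784883)) = Mul(Add(Mul(Rational(1, 11449736992494), -68698418571213), -1759956), Rational(-1, 2784883)) = Mul(Add(Rational(-22899472857071, 3816578997498), -1759956), Rational(-1, 2784883)) = Mul(Rational(-6717034005593447159, 3816578997498), Rational(-1, 2784883)) = Rational(6717034005593447159, 10628725968289222734)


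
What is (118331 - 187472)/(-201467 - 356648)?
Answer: 69141/558115 ≈ 0.12388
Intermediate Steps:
(118331 - 187472)/(-201467 - 356648) = -69141/(-558115) = -69141*(-1/558115) = 69141/558115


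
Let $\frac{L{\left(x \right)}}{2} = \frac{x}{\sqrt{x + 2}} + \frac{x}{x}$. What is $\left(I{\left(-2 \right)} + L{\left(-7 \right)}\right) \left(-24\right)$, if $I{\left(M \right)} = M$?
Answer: $- \frac{336 i \sqrt{5}}{5} \approx - 150.26 i$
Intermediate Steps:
$L{\left(x \right)} = 2 + \frac{2 x}{\sqrt{2 + x}}$ ($L{\left(x \right)} = 2 \left(\frac{x}{\sqrt{x + 2}} + \frac{x}{x}\right) = 2 \left(\frac{x}{\sqrt{2 + x}} + 1\right) = 2 \left(1 + \frac{x}{\sqrt{2 + x}}\right) = 2 + \frac{2 x}{\sqrt{2 + x}}$)
$\left(I{\left(-2 \right)} + L{\left(-7 \right)}\right) \left(-24\right) = \left(-2 + \left(2 + 2 \left(-7\right) \frac{1}{\sqrt{2 - 7}}\right)\right) \left(-24\right) = \left(-2 + \left(2 + 2 \left(-7\right) \frac{1}{\sqrt{-5}}\right)\right) \left(-24\right) = \left(-2 + \left(2 + 2 \left(-7\right) \left(- \frac{i \sqrt{5}}{5}\right)\right)\right) \left(-24\right) = \left(-2 + \left(2 + \frac{14 i \sqrt{5}}{5}\right)\right) \left(-24\right) = \frac{14 i \sqrt{5}}{5} \left(-24\right) = - \frac{336 i \sqrt{5}}{5}$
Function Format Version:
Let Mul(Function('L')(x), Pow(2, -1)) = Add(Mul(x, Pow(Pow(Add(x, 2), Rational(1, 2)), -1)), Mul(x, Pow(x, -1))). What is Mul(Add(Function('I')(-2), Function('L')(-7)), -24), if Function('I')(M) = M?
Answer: Mul(Rational(-336, 5), I, Pow(5, Rational(1, 2))) ≈ Mul(-150.26, I)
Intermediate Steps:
Function('L')(x) = Add(2, Mul(2, x, Pow(Add(2, x), Rational(-1, 2)))) (Function('L')(x) = Mul(2, Add(Mul(x, Pow(Pow(Add(x, 2), Rational(1, 2)), -1)), Mul(x, Pow(x, -1)))) = Mul(2, Add(Mul(x, Pow(Pow(Add(2, x), Rational(1, 2)), -1)), 1)) = Mul(2, Add(Mul(x, Pow(Add(2, x), Rational(-1, 2))), 1)) = Mul(2, Add(1, Mul(x, Pow(Add(2, x), Rational(-1, 2))))) = Add(2, Mul(2, x, Pow(Add(2, x), Rational(-1, 2)))))
Mul(Add(Function('I')(-2), Function('L')(-7)), -24) = Mul(Add(-2, Add(2, Mul(2, -7, Pow(Add(2, -7), Rational(-1, 2))))), -24) = Mul(Add(-2, Add(2, Mul(2, -7, Pow(-5, Rational(-1, 2))))), -24) = Mul(Add(-2, Add(2, Mul(2, -7, Mul(Rational(-1, 5), I, Pow(5, Rational(1, 2)))))), -24) = Mul(Add(-2, Add(2, Mul(Rational(14, 5), I, Pow(5, Rational(1, 2))))), -24) = Mul(Mul(Rational(14, 5), I, Pow(5, Rational(1, 2))), -24) = Mul(Rational(-336, 5), I, Pow(5, Rational(1, 2)))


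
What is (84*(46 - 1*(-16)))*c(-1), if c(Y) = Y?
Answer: -5208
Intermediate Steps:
(84*(46 - 1*(-16)))*c(-1) = (84*(46 - 1*(-16)))*(-1) = (84*(46 + 16))*(-1) = (84*62)*(-1) = 5208*(-1) = -5208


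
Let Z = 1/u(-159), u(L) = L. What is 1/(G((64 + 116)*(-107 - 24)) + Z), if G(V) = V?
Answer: -159/3749221 ≈ -4.2409e-5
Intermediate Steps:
Z = -1/159 (Z = 1/(-159) = -1/159 ≈ -0.0062893)
1/(G((64 + 116)*(-107 - 24)) + Z) = 1/((64 + 116)*(-107 - 24) - 1/159) = 1/(180*(-131) - 1/159) = 1/(-23580 - 1/159) = 1/(-3749221/159) = -159/3749221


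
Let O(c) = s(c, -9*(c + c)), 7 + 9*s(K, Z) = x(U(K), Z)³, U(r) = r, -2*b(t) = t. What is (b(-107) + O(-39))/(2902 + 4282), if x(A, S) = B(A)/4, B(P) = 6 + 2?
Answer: 965/129312 ≈ 0.0074626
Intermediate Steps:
B(P) = 8
b(t) = -t/2
x(A, S) = 2 (x(A, S) = 8/4 = 8*(¼) = 2)
s(K, Z) = ⅑ (s(K, Z) = -7/9 + (⅑)*2³ = -7/9 + (⅑)*8 = -7/9 + 8/9 = ⅑)
O(c) = ⅑
(b(-107) + O(-39))/(2902 + 4282) = (-½*(-107) + ⅑)/(2902 + 4282) = (107/2 + ⅑)/7184 = (965/18)*(1/7184) = 965/129312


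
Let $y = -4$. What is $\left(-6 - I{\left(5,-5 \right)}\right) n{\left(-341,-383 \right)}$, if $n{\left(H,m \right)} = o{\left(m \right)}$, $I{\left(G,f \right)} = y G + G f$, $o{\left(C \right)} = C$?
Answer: $-14937$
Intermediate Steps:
$I{\left(G,f \right)} = - 4 G + G f$
$n{\left(H,m \right)} = m$
$\left(-6 - I{\left(5,-5 \right)}\right) n{\left(-341,-383 \right)} = \left(-6 - 5 \left(-4 - 5\right)\right) \left(-383\right) = \left(-6 - 5 \left(-9\right)\right) \left(-383\right) = \left(-6 - -45\right) \left(-383\right) = \left(-6 + 45\right) \left(-383\right) = 39 \left(-383\right) = -14937$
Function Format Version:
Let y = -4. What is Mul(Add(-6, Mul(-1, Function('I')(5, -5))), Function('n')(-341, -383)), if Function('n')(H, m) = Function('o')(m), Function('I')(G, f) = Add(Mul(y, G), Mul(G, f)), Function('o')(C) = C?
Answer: -14937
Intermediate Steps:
Function('I')(G, f) = Add(Mul(-4, G), Mul(G, f))
Function('n')(H, m) = m
Mul(Add(-6, Mul(-1, Function('I')(5, -5))), Function('n')(-341, -383)) = Mul(Add(-6, Mul(-1, Mul(5, Add(-4, -5)))), -383) = Mul(Add(-6, Mul(-1, Mul(5, -9))), -383) = Mul(Add(-6, Mul(-1, -45)), -383) = Mul(Add(-6, 45), -383) = Mul(39, -383) = -14937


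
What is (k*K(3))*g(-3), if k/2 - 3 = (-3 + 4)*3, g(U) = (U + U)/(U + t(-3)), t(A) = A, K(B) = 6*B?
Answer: 216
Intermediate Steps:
g(U) = 2*U/(-3 + U) (g(U) = (U + U)/(U - 3) = (2*U)/(-3 + U) = 2*U/(-3 + U))
k = 12 (k = 6 + 2*((-3 + 4)*3) = 6 + 2*(1*3) = 6 + 2*3 = 6 + 6 = 12)
(k*K(3))*g(-3) = (12*(6*3))*(2*(-3)/(-3 - 3)) = (12*18)*(2*(-3)/(-6)) = 216*(2*(-3)*(-1/6)) = 216*1 = 216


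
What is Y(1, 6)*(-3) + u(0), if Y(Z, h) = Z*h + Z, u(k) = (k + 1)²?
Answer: -20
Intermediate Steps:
u(k) = (1 + k)²
Y(Z, h) = Z + Z*h
Y(1, 6)*(-3) + u(0) = (1*(1 + 6))*(-3) + (1 + 0)² = (1*7)*(-3) + 1² = 7*(-3) + 1 = -21 + 1 = -20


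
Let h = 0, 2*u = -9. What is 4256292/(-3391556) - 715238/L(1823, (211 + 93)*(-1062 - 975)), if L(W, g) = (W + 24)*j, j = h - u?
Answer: -1230572950643/14094458847 ≈ -87.309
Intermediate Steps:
u = -9/2 (u = (½)*(-9) = -9/2 ≈ -4.5000)
j = 9/2 (j = 0 - 1*(-9/2) = 0 + 9/2 = 9/2 ≈ 4.5000)
L(W, g) = 108 + 9*W/2 (L(W, g) = (W + 24)*(9/2) = (24 + W)*(9/2) = 108 + 9*W/2)
4256292/(-3391556) - 715238/L(1823, (211 + 93)*(-1062 - 975)) = 4256292/(-3391556) - 715238/(108 + (9/2)*1823) = 4256292*(-1/3391556) - 715238/(108 + 16407/2) = -1064073/847889 - 715238/16623/2 = -1064073/847889 - 715238*2/16623 = -1064073/847889 - 1430476/16623 = -1230572950643/14094458847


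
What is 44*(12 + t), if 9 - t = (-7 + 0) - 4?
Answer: 1408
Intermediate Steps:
t = 20 (t = 9 - ((-7 + 0) - 4) = 9 - (-7 - 4) = 9 - 1*(-11) = 9 + 11 = 20)
44*(12 + t) = 44*(12 + 20) = 44*32 = 1408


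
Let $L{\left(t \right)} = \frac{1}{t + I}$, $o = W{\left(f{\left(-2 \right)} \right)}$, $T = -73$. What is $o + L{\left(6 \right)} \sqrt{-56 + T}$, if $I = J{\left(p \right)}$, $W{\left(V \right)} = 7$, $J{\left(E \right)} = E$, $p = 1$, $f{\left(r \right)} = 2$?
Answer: $7 + \frac{i \sqrt{129}}{7} \approx 7.0 + 1.6225 i$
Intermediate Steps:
$I = 1$
$o = 7$
$L{\left(t \right)} = \frac{1}{1 + t}$ ($L{\left(t \right)} = \frac{1}{t + 1} = \frac{1}{1 + t}$)
$o + L{\left(6 \right)} \sqrt{-56 + T} = 7 + \frac{\sqrt{-56 - 73}}{1 + 6} = 7 + \frac{\sqrt{-129}}{7} = 7 + \frac{i \sqrt{129}}{7}$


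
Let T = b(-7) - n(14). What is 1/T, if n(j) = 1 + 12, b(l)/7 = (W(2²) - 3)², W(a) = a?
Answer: -⅙ ≈ -0.16667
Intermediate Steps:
b(l) = 7 (b(l) = 7*(2² - 3)² = 7*(4 - 3)² = 7*1² = 7*1 = 7)
n(j) = 13
T = -6 (T = 7 - 1*13 = 7 - 13 = -6)
1/T = 1/(-6) = -⅙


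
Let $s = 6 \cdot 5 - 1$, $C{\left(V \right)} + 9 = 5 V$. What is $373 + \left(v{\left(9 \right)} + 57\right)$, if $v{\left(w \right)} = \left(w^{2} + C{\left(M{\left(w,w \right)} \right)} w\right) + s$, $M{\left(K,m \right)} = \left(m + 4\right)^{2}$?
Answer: $8064$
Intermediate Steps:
$M{\left(K,m \right)} = \left(4 + m\right)^{2}$
$C{\left(V \right)} = -9 + 5 V$
$s = 29$ ($s = 30 - 1 = 29$)
$v{\left(w \right)} = 29 + w^{2} + w \left(-9 + 5 \left(4 + w\right)^{2}\right)$ ($v{\left(w \right)} = \left(w^{2} + \left(-9 + 5 \left(4 + w\right)^{2}\right) w\right) + 29 = \left(w^{2} + w \left(-9 + 5 \left(4 + w\right)^{2}\right)\right) + 29 = 29 + w^{2} + w \left(-9 + 5 \left(4 + w\right)^{2}\right)$)
$373 + \left(v{\left(9 \right)} + 57\right) = 373 + \left(\left(29 + 9^{2} + 9 \left(-9 + 5 \left(4 + 9\right)^{2}\right)\right) + 57\right) = 373 + \left(\left(29 + 81 + 9 \left(-9 + 5 \cdot 13^{2}\right)\right) + 57\right) = 373 + \left(\left(29 + 81 + 9 \left(-9 + 5 \cdot 169\right)\right) + 57\right) = 373 + \left(\left(29 + 81 + 9 \left(-9 + 845\right)\right) + 57\right) = 373 + \left(\left(29 + 81 + 9 \cdot 836\right) + 57\right) = 373 + \left(\left(29 + 81 + 7524\right) + 57\right) = 373 + \left(7634 + 57\right) = 373 + 7691 = 8064$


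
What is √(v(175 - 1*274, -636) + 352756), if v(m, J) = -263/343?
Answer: √846965315/49 ≈ 593.93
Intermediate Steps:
v(m, J) = -263/343 (v(m, J) = -263*1/343 = -263/343)
√(v(175 - 1*274, -636) + 352756) = √(-263/343 + 352756) = √(120995045/343) = √846965315/49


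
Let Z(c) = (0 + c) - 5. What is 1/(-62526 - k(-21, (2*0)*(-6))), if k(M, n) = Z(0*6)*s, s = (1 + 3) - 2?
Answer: -1/62516 ≈ -1.5996e-5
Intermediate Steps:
Z(c) = -5 + c (Z(c) = c - 5 = -5 + c)
s = 2 (s = 4 - 2 = 2)
k(M, n) = -10 (k(M, n) = (-5 + 0*6)*2 = (-5 + 0)*2 = -5*2 = -10)
1/(-62526 - k(-21, (2*0)*(-6))) = 1/(-62526 - 1*(-10)) = 1/(-62526 + 10) = 1/(-62516) = -1/62516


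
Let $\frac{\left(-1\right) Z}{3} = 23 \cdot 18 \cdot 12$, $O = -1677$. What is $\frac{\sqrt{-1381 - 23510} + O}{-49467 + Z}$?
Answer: $\frac{13}{499} - \frac{i \sqrt{24891}}{64371} \approx 0.026052 - 0.0024509 i$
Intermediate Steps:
$Z = -14904$ ($Z = - 3 \cdot 23 \cdot 18 \cdot 12 = - 3 \cdot 414 \cdot 12 = \left(-3\right) 4968 = -14904$)
$\frac{\sqrt{-1381 - 23510} + O}{-49467 + Z} = \frac{\sqrt{-1381 - 23510} - 1677}{-49467 - 14904} = \frac{\sqrt{-24891} - 1677}{-64371} = \left(i \sqrt{24891} - 1677\right) \left(- \frac{1}{64371}\right) = \left(-1677 + i \sqrt{24891}\right) \left(- \frac{1}{64371}\right) = \frac{13}{499} - \frac{i \sqrt{24891}}{64371}$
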